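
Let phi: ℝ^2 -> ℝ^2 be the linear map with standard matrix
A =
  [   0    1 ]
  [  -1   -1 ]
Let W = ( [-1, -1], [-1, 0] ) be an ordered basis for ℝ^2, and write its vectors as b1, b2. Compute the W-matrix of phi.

With P the matrix whose columns are b1, b2, [phi]_W = P^(-1) A P.
Column by column: phi(b1) = A b1 = [-1, 2]; its W-coordinates [-2, 3] give column 1.
Continuing for each basis vector yields [phi]_W = [[-2, -1], [3, 1]].

[[-2, -1], [3, 1]]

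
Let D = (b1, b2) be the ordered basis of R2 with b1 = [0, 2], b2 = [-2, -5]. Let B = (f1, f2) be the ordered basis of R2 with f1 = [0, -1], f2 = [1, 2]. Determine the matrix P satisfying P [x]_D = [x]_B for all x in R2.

Let M have columns bj and N have columns fj. Then for every x, N [x]_B = x = M [x]_D, so P = N^(-1) M.
Since det N = 1, N^(-1) has integer entries; multiplying gives P = [[-2, 1], [0, -2]].

[[-2, 1], [0, -2]]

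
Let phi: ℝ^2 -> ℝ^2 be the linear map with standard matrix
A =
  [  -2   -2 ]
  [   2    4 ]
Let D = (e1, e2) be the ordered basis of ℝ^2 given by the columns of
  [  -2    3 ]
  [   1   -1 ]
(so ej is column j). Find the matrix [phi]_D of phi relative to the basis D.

[[2, 2], [2, 0]]

Let P have columns e1, e2. Then [phi]_D = P^(-1) A P.
Here det P = -1, so P^(-1) is integer; computing A P first and then P^(-1)(A P) gives [[2, 2], [2, 0]].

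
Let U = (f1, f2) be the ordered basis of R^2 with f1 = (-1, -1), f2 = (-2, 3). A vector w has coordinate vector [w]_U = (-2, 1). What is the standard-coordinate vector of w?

(0, 5)

The coordinates say w = -2f1 + f2; adding the scaled basis vectors gives (0, 5).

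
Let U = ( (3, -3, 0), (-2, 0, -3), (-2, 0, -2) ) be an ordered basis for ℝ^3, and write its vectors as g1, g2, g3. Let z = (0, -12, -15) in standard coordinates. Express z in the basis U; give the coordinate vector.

We seek scalars with c_1 g1 + ... + c_3 g3 = z; equivalently solve M c = z where the columns of M are g1, ..., g3.
Gaussian elimination on [M | z] yields c = (4, 3, 3).
Check: 4g1 + 3g2 + 3g3 = (0, -12, -15).

(4, 3, 3)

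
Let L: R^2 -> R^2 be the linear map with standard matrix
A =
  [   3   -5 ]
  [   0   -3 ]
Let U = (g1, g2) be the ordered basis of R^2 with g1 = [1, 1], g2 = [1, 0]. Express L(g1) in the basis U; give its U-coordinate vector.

Compute L(g1) = A g1 = [-2, -3] in standard coordinates.
Then write this in U-coordinates: solve for y in y_1 g1 + y_2 g2 = [-2, -3].
This gives y = [-3, 1], which is column 1 of [L]_U.

[-3, 1]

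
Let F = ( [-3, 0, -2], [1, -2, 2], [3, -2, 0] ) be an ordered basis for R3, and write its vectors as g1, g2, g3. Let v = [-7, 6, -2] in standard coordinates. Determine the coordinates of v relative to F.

[0, -1, -2]

We seek scalars with c_1 g1 + ... + c_3 g3 = v; equivalently solve M c = v where the columns of M are g1, ..., g3.
Solving this 3x3 system gives c = (0, -1, -2).
Check: 0·g1 - g2 - 2g3 = [-7, 6, -2].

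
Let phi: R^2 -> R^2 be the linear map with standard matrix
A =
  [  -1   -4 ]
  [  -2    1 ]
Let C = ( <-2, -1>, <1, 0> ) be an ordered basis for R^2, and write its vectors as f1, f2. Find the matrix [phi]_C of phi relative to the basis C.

[[-3, 2], [0, 3]]

The j-th column of [phi]_C is [phi(fj)]_C.
phi(f1) = A f1 = <6, 3> = -3f1 + 0·f2, so column 1 is <-3, 0>.
Repeating for f2 and assembling the columns gives [[-3, 2], [0, 3]].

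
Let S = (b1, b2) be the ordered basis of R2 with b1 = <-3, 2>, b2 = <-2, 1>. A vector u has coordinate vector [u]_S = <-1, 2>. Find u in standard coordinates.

The coordinates say u = -b1 + 2b2; adding the scaled basis vectors gives <-1, 0>.

<-1, 0>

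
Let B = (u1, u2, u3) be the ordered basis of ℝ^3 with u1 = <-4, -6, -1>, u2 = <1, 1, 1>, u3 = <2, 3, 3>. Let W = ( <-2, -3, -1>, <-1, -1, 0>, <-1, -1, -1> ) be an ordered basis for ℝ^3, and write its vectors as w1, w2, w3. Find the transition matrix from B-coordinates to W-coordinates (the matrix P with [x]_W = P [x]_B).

[[2, 0, -1], [1, 0, 2], [-1, -1, -2]]

Let M have columns uj and N have columns wj. Then for every x, N [x]_W = x = M [x]_B, so P = N^(-1) M.
Since det N = 1, N^(-1) has integer entries; multiplying gives P = [[2, 0, -1], [1, 0, 2], [-1, -1, -2]].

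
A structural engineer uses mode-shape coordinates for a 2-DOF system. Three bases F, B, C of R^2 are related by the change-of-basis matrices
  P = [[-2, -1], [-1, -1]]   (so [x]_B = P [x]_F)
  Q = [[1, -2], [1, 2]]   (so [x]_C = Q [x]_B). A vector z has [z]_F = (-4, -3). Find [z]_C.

(-3, 25)

First [z]_B = P [z]_F = (11, 7).
Then [z]_C = Q [z]_B = (-3, 25).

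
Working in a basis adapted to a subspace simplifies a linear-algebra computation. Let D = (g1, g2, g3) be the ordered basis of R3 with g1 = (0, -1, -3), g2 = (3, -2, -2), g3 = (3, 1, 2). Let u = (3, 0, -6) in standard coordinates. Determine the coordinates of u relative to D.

(4, -1, 2)

[u]_D is the unique c with M c = u, where M has columns g1, ..., g3.
Solving this 3x3 system gives c = (4, -1, 2).
Check: 4g1 - g2 + 2g3 = (3, 0, -6).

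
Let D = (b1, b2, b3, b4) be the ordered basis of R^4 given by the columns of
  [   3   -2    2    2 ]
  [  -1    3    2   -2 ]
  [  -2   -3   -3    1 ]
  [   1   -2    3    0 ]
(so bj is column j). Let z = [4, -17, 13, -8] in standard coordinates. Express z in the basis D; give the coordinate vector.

Write z = c_1 b1 + ... + c_4 b4 and solve for the c_i.
Solving this 4x4 system gives c = (2, -1, -4, 2).
Check: 2b1 - b2 - 4b3 + 2b4 = [4, -17, 13, -8].

[2, -1, -4, 2]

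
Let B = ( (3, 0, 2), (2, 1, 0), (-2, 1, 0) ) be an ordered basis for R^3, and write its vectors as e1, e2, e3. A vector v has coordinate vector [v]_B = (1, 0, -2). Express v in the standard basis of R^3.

(7, -2, 2)

v = M [v]_B, where M has columns e1, ..., e3.
Carrying out the matrix-vector product, v = (7, -2, 2).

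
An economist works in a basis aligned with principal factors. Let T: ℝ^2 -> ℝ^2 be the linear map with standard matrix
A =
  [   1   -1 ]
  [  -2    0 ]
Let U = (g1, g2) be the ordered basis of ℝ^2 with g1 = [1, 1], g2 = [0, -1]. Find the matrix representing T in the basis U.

With P the matrix whose columns are g1, g2, [T]_U = P^(-1) A P.
Column by column: T(g1) = A g1 = [0, -2]; its U-coordinates [0, 2] give column 1.
Continuing for each basis vector yields [T]_U = [[0, 1], [2, 1]].

[[0, 1], [2, 1]]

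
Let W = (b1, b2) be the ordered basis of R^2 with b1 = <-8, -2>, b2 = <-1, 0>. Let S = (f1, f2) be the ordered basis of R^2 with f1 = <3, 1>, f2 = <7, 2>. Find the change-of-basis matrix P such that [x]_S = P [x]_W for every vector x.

Let M have columns bj and N have columns fj. Then for every x, N [x]_S = x = M [x]_W, so P = N^(-1) M.
Since det N = -1, N^(-1) has integer entries; multiplying gives P = [[2, 2], [-2, -1]].

[[2, 2], [-2, -1]]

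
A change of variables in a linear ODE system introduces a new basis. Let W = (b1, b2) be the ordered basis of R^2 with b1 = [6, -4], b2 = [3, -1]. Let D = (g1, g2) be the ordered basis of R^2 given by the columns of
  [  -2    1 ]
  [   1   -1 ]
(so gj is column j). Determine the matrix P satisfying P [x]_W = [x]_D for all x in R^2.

Let M have columns bj and N have columns gj. Then for every x, N [x]_D = x = M [x]_W, so P = N^(-1) M.
Since det N = 1, N^(-1) has integer entries; multiplying gives P = [[-2, -2], [2, -1]].

[[-2, -2], [2, -1]]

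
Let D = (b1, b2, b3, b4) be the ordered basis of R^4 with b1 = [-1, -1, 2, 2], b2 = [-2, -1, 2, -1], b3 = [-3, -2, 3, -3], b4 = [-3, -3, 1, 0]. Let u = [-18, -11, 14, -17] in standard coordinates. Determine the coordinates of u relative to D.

[u]_D is the unique c with M c = u, where M has columns b1, ..., b4.
Row-reducing the augmented matrix [M | u] gives c = (-2, 4, 3, 1).
Check: -2b1 + 4b2 + 3b3 + b4 = [-18, -11, 14, -17].

[-2, 4, 3, 1]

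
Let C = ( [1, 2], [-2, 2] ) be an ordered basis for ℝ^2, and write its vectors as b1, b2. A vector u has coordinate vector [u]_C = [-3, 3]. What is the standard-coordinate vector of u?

u = M [u]_C, where M has columns b1, b2.
Carrying out the matrix-vector product, u = [-9, 0].

[-9, 0]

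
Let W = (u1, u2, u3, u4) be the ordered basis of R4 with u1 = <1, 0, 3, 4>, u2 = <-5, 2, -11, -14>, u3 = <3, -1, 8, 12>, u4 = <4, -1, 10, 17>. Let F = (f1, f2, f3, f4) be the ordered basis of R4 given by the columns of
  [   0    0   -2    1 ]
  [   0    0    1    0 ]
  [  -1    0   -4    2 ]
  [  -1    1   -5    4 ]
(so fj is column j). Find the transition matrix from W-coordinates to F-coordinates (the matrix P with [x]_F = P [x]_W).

Let M have columns uj and N have columns fj. Then for every x, N [x]_F = x = M [x]_W, so P = N^(-1) M.
Since det N = 1, N^(-1) has integer entries; multiplying gives P = [[-1, 1, -2, -2], [-1, 1, 1, 2], [0, 2, -1, -1], [1, -1, 1, 2]].

[[-1, 1, -2, -2], [-1, 1, 1, 2], [0, 2, -1, -1], [1, -1, 1, 2]]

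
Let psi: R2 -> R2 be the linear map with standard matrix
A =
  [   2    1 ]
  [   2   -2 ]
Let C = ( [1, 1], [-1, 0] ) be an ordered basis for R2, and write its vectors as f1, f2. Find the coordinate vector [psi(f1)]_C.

[0, -3]

Compute psi(f1) = A f1 = [3, 0] in standard coordinates.
Then write this in C-coordinates: solve for y in y_1 f1 + y_2 f2 = [3, 0].
This gives y = [0, -3], which is column 1 of [psi]_C.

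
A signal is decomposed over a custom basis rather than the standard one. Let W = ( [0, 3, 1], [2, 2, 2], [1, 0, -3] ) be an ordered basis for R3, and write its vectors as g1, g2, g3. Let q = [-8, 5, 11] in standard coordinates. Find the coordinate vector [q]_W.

[3, -2, -4]

Write q = c_1 g1 + ... + c_3 g3 and solve for the c_i.
Row-reducing the augmented matrix [M | q] gives c = (3, -2, -4).
Check: 3g1 - 2g2 - 4g3 = [-8, 5, 11].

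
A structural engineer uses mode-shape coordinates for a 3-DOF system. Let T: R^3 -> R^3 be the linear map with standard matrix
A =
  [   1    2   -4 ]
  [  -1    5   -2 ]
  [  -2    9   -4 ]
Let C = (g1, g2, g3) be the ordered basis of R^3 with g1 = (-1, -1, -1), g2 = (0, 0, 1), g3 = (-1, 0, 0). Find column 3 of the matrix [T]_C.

(-1, 1, 2)

Column 3 of [T]_C is the C-coordinate vector of T(g3).
In standard coordinates T(g3) = A g3 = (-1, 1, 2).
Converting to C: (-1, 1, 2) = -g1 + g2 + 2g3, so the coordinate vector is (-1, 1, 2).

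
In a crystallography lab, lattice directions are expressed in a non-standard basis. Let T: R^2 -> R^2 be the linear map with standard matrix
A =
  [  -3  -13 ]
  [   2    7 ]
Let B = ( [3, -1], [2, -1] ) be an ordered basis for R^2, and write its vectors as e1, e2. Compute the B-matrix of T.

[[2, 1], [-1, 2]]

Let P have columns e1, e2. Then [T]_B = P^(-1) A P.
Here det P = -1, so P^(-1) is integer; computing A P first and then P^(-1)(A P) gives [[2, 1], [-1, 2]].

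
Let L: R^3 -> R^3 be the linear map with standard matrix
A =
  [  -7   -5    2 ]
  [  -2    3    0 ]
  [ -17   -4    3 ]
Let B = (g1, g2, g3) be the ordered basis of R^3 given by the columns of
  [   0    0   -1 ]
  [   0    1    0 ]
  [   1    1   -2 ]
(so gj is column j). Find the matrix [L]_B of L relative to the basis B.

[[-1, 2, 3], [0, 3, 2], [-2, 3, -3]]

Let P have columns g1, ..., g3. Then [L]_B = P^(-1) A P.
Here det P = 1, so P^(-1) is integer; computing A P first and then P^(-1)(A P) gives [[-1, 2, 3], [0, 3, 2], [-2, 3, -3]].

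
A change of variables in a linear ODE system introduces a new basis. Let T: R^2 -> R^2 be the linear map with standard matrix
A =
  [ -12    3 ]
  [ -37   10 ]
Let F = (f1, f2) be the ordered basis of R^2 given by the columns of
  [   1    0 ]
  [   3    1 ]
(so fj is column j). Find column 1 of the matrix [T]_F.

Column 1 of [T]_F is the F-coordinate vector of T(f1).
In standard coordinates T(f1) = A f1 = [-3, -7].
Converting to F: [-3, -7] = -3f1 + 2f2, so the coordinate vector is [-3, 2].

[-3, 2]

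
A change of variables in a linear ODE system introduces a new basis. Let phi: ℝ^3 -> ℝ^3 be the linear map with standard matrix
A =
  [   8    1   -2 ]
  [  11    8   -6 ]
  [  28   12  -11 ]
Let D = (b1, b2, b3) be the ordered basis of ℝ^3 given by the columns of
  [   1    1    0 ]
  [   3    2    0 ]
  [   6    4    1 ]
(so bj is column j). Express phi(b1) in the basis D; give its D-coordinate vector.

<1, -2, 0>

Compute phi(b1) = A b1 = <-1, -1, -2> in standard coordinates.
Then write this in D-coordinates: solve for y in y_1 b1 + ... + y_3 b3 = <-1, -1, -2>.
This gives y = <1, -2, 0>, which is column 1 of [phi]_D.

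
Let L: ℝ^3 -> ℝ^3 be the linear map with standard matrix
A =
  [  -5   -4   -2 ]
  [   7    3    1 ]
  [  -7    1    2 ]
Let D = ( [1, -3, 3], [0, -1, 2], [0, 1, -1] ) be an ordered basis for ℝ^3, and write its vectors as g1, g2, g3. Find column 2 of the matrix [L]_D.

Compute L(g2) = A g2 = [0, -1, 3] in standard coordinates.
Then write this in D-coordinates: solve for y in y_1 g1 + ... + y_3 g3 = [0, -1, 3].
This gives y = [0, 2, 1], which is column 2 of [L]_D.

[0, 2, 1]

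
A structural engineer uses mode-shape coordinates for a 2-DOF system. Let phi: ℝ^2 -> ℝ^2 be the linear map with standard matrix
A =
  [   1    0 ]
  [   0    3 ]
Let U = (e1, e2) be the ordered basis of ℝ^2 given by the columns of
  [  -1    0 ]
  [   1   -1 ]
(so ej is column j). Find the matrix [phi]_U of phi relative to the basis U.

The j-th column of [phi]_U is [phi(ej)]_U.
phi(e1) = A e1 = [-1, 3] = e1 - 2e2, so column 1 is [1, -2].
Repeating for e2 and assembling the columns gives [[1, 0], [-2, 3]].

[[1, 0], [-2, 3]]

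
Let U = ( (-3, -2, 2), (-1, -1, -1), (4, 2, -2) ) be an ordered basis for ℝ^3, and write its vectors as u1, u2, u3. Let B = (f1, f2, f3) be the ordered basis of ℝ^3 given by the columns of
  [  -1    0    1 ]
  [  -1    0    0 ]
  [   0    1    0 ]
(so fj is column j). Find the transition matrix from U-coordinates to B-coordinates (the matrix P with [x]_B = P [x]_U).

Column j of P is [uj]_B, since P maps U-coordinates to B-coordinates.
Expressing u1 in B: u1 = 2f1 + 2f2 - f3, so column 1 of P is (2, 2, -1).
Doing the same for each uj gives P = [[2, 1, -2], [2, -1, -2], [-1, 0, 2]].

[[2, 1, -2], [2, -1, -2], [-1, 0, 2]]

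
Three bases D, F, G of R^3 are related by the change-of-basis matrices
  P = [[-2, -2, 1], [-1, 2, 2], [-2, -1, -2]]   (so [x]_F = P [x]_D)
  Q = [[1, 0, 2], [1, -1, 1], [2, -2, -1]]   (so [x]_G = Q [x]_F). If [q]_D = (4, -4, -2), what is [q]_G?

Apply P to get F-coordinates (-2, -16, 0), then Q to get G-coordinates.
The result is [q]_G = (-2, 14, 28).

(-2, 14, 28)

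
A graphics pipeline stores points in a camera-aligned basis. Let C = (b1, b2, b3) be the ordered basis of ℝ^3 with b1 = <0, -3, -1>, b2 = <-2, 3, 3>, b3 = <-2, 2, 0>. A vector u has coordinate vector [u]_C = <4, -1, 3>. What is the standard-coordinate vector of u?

<-4, -9, -7>

By definition u = 4b1 - b2 + 3b3.
Summing componentwise gives <-4, -9, -7>.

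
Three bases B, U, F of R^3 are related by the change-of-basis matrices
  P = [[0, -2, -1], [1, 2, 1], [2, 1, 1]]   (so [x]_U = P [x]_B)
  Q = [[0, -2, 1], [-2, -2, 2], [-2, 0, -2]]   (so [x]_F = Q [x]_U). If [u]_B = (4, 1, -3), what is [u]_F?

First [u]_U = P [u]_B = (1, 3, 6).
Then [u]_F = Q [u]_U = (0, 4, -14).

(0, 4, -14)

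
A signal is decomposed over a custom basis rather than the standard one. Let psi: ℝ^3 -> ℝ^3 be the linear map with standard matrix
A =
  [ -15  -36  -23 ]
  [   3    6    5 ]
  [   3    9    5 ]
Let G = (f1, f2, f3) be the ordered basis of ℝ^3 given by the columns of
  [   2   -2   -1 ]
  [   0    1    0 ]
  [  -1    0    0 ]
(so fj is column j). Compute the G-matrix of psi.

[[-1, -3, 3], [1, 0, -3], [3, 0, -3]]

Let P have columns f1, ..., f3. Then [psi]_G = P^(-1) A P.
Here det P = -1, so P^(-1) is integer; computing A P first and then P^(-1)(A P) gives [[-1, -3, 3], [1, 0, -3], [3, 0, -3]].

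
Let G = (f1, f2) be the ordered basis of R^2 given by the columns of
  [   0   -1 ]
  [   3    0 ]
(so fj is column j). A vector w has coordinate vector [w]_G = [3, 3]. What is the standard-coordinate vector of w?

[-3, 9]

w = M [w]_G, where M has columns f1, f2.
Carrying out the matrix-vector product, w = [-3, 9].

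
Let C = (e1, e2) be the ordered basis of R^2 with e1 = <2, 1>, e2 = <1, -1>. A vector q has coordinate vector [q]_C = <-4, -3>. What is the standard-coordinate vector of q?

q = M [q]_C, where M has columns e1, e2.
Carrying out the matrix-vector product, q = <-11, -1>.

<-11, -1>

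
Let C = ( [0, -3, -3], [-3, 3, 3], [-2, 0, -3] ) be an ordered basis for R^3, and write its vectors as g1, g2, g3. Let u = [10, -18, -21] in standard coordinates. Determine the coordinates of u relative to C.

[u]_C is the unique c with M c = u, where M has columns g1, ..., g3.
Solving this 3x3 system gives c = (2, -4, 1).
Check: 2g1 - 4g2 + g3 = [10, -18, -21].

[2, -4, 1]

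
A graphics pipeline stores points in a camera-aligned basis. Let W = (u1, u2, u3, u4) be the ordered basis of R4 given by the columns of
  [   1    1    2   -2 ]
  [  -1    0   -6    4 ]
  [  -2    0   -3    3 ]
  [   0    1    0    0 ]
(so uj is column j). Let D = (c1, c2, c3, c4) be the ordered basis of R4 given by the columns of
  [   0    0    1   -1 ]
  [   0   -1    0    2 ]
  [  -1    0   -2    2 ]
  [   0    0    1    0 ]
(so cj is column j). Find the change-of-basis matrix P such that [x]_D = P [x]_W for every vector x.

Column j of P is [uj]_D, since P maps W-coordinates to D-coordinates.
Expressing u1 in D: u1 = 0·c1 - c2 + 0·c3 - c4, so column 1 of P is [0, -1, 0, -1].
Doing the same for each uj gives P = [[0, -2, -1, 1], [-1, 0, 2, 0], [0, 1, 0, 0], [-1, 0, -2, 2]].

[[0, -2, -1, 1], [-1, 0, 2, 0], [0, 1, 0, 0], [-1, 0, -2, 2]]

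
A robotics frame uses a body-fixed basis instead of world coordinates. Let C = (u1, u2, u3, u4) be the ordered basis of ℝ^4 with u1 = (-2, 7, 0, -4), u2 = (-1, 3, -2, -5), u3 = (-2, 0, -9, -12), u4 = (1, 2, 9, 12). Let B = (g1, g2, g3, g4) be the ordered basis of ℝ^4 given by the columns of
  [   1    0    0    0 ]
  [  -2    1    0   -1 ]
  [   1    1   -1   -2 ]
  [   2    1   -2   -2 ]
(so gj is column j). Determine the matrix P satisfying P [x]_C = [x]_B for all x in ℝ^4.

Take x = uj: its C-coordinates are the j-th standard unit vector, so P e_j — column j of P — equals [uj]_B.
u1 = -2g1 + 2g2 + 2g3 - g4, giving column 1 = (-2, 2, 2, -1); repeating for each j gives P = [[-2, -1, -2, 1], [2, 1, -2, 2], [2, 2, 1, -2], [-1, 0, 2, -2]].

[[-2, -1, -2, 1], [2, 1, -2, 2], [2, 2, 1, -2], [-1, 0, 2, -2]]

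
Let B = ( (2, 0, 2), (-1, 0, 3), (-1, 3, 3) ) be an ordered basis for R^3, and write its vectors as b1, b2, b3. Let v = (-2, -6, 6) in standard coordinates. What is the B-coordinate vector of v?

[v]_B is the unique c with M c = v, where M has columns b1, ..., b3.
Row-reducing the augmented matrix [M | v] gives c = (0, 4, -2).
Check: 0·b1 + 4b2 - 2b3 = (-2, -6, 6).

(0, 4, -2)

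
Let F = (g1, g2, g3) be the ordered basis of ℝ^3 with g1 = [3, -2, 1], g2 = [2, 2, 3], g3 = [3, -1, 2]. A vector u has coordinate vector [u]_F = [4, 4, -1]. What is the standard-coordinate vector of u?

The coordinates say u = 4g1 + 4g2 - g3; adding the scaled basis vectors gives [17, 1, 14].

[17, 1, 14]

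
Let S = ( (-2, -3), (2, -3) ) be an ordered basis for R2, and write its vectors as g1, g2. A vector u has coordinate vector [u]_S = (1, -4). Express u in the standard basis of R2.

The coordinates say u = g1 - 4g2; adding the scaled basis vectors gives (-10, 9).

(-10, 9)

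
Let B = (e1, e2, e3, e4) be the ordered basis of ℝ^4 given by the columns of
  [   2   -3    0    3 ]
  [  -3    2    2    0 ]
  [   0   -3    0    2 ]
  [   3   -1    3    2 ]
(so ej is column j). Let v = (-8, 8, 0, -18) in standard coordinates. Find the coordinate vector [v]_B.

(-4, 0, -2, 0)

Write v = c_1 e1 + ... + c_4 e4 and solve for the c_i.
Gaussian elimination on [M | v] yields c = (-4, 0, -2, 0).
Check: -4e1 + 0·e2 - 2e3 + 0·e4 = (-8, 8, 0, -18).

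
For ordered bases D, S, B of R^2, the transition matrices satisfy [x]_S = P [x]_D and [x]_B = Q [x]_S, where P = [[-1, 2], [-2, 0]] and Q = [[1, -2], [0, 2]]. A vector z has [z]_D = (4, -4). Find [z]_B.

(4, -16)

First [z]_S = P [z]_D = (-12, -8).
Then [z]_B = Q [z]_S = (4, -16).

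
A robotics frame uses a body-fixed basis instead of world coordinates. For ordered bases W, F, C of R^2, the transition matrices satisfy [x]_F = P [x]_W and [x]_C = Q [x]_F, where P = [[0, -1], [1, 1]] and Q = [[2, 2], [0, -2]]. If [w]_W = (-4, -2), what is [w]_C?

Composing the changes, [w]_C = Q P [w]_W.
Q P = [[2, 0], [-2, -2]]; applying this to (-4, -2) gives (-8, 12).

(-8, 12)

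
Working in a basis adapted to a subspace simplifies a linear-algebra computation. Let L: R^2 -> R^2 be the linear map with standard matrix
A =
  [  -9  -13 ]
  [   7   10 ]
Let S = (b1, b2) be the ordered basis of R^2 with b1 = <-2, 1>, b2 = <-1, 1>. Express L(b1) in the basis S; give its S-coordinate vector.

Compute L(b1) = A b1 = <5, -4> in standard coordinates.
Then write this in S-coordinates: solve for y in y_1 b1 + y_2 b2 = <5, -4>.
This gives y = <-1, -3>, which is column 1 of [L]_S.

<-1, -3>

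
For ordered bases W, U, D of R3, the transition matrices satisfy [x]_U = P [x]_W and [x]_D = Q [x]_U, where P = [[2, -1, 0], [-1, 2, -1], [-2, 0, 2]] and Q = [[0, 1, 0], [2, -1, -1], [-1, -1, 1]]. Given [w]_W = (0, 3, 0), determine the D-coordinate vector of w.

(6, -12, -3)

First [w]_U = P [w]_W = (-3, 6, 0).
Then [w]_D = Q [w]_U = (6, -12, -3).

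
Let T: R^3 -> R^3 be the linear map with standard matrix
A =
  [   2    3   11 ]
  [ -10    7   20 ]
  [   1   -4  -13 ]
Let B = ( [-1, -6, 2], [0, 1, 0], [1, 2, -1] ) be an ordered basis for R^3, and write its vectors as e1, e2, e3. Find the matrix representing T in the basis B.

[[-1, -1, 3], [0, -3, 2], [1, 2, 0]]

The j-th column of [T]_B is [T(ej)]_B.
T(e1) = A e1 = [2, 8, -3] = -e1 + 0·e2 + e3, so column 1 is [-1, 0, 1].
Repeating for e2, e3 and assembling the columns gives [[-1, -1, 3], [0, -3, 2], [1, 2, 0]].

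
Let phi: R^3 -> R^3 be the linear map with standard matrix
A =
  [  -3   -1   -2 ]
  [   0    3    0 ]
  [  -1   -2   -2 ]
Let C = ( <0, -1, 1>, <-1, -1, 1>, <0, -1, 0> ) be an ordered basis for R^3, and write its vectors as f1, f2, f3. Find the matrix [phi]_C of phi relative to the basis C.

Let P have columns f1, ..., f3. Then [phi]_C = P^(-1) A P.
Here det P = 1, so P^(-1) is integer; computing A P first and then P^(-1)(A P) gives [[-1, 3, 3], [1, -2, -1], [3, 2, 1]].

[[-1, 3, 3], [1, -2, -1], [3, 2, 1]]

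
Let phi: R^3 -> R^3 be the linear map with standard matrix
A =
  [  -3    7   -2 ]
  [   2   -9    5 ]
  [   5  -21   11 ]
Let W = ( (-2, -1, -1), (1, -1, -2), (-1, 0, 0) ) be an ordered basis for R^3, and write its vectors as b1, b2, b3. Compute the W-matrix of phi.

[[0, 2, -1], [0, -3, 3], [-1, -1, 2]]

The j-th column of [phi]_W is [phi(bj)]_W.
phi(b1) = A b1 = (1, 0, 0) = 0·b1 + 0·b2 - b3, so column 1 is (0, 0, -1).
Repeating for b2, b3 and assembling the columns gives [[0, 2, -1], [0, -3, 3], [-1, -1, 2]].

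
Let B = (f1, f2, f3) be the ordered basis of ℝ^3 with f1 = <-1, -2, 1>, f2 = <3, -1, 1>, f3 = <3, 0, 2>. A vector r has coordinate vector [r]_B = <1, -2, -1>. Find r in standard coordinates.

By definition r = f1 - 2f2 - f3.
Summing componentwise gives <-10, 0, -3>.

<-10, 0, -3>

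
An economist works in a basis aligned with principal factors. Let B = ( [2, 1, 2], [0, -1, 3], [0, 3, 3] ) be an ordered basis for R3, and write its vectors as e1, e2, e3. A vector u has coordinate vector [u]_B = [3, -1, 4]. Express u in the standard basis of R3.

[6, 16, 15]

The coordinates say u = 3e1 - e2 + 4e3; adding the scaled basis vectors gives [6, 16, 15].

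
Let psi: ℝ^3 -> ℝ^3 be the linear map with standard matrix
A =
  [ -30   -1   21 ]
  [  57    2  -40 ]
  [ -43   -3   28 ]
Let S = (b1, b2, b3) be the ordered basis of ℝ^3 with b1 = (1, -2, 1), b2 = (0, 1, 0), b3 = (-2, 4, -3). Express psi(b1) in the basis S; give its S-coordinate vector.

Compute psi(b1) = A b1 = (-7, 13, -9) in standard coordinates.
Then write this in S-coordinates: solve for y in y_1 b1 + ... + y_3 b3 = (-7, 13, -9).
This gives y = (-3, -1, 2), which is column 1 of [psi]_S.

(-3, -1, 2)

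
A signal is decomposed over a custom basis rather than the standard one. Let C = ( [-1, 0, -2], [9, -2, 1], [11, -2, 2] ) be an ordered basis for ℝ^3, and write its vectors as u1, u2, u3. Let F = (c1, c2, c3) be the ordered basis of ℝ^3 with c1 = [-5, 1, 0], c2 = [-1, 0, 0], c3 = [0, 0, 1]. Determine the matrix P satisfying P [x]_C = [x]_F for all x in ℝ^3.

[[0, -2, -2], [1, 1, -1], [-2, 1, 2]]

Column j of P is [uj]_F, since P maps C-coordinates to F-coordinates.
Expressing u1 in F: u1 = 0·c1 + c2 - 2c3, so column 1 of P is [0, 1, -2].
Doing the same for each uj gives P = [[0, -2, -2], [1, 1, -1], [-2, 1, 2]].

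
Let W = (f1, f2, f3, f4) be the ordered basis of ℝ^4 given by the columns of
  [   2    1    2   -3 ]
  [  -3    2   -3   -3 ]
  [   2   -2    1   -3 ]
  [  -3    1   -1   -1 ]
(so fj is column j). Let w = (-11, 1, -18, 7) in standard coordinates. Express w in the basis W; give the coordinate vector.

(-3, 2, 1, 3)

We seek scalars with c_1 f1 + ... + c_4 f4 = w; equivalently solve M c = w where the columns of M are f1, ..., f4.
Solving this 4x4 system gives c = (-3, 2, 1, 3).
Check: -3f1 + 2f2 + f3 + 3f4 = (-11, 1, -18, 7).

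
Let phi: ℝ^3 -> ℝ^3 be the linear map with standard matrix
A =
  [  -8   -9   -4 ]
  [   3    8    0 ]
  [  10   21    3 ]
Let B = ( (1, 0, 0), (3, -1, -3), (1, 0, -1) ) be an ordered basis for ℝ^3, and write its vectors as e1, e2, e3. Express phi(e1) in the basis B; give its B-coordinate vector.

Column 1 of [phi]_B is the B-coordinate vector of phi(e1).
In standard coordinates phi(e1) = A e1 = (-8, 3, 10).
Converting to B: (-8, 3, 10) = 2e1 - 3e2 - e3, so the coordinate vector is (2, -3, -1).

(2, -3, -1)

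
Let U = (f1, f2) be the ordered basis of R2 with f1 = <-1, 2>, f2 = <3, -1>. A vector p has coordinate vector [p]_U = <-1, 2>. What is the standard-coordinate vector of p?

By definition p = -f1 + 2f2.
Summing componentwise gives <7, -4>.

<7, -4>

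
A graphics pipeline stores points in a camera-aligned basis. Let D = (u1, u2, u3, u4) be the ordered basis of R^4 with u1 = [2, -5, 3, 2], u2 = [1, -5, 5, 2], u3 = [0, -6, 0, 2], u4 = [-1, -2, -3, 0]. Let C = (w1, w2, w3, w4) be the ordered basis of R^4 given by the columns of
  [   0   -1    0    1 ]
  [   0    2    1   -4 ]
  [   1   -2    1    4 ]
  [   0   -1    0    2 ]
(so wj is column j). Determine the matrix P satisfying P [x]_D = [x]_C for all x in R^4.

[[0, 2, -2, -1], [-2, 0, 2, 2], [-1, -1, -2, -2], [0, 1, 2, 1]]

Let M have columns uj and N have columns wj. Then for every x, N [x]_C = x = M [x]_D, so P = N^(-1) M.
Since det N = -1, N^(-1) has integer entries; multiplying gives P = [[0, 2, -2, -1], [-2, 0, 2, 2], [-1, -1, -2, -2], [0, 1, 2, 1]].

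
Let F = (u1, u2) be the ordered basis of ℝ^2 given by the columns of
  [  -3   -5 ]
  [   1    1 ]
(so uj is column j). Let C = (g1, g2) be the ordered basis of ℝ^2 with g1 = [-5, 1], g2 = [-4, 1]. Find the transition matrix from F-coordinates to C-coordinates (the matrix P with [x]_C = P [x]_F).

[[-1, 1], [2, 0]]

Take x = uj: its F-coordinates are the j-th standard unit vector, so P e_j — column j of P — equals [uj]_C.
u1 = -g1 + 2g2, giving column 1 = [-1, 2]; repeating for each j gives P = [[-1, 1], [2, 0]].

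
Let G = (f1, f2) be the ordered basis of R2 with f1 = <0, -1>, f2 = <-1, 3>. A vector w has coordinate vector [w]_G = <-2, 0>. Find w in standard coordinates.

<0, 2>

The coordinates say w = -2f1 + 0·f2; adding the scaled basis vectors gives <0, 2>.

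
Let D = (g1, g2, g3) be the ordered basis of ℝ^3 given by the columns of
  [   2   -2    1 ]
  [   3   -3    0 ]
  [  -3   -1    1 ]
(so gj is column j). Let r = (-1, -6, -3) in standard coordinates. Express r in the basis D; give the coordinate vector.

[r]_D is the unique c with M c = r, where M has columns g1, ..., g3.
Gaussian elimination on [M | r] yields c = (1, 3, 3).
Check: g1 + 3g2 + 3g3 = (-1, -6, -3).

(1, 3, 3)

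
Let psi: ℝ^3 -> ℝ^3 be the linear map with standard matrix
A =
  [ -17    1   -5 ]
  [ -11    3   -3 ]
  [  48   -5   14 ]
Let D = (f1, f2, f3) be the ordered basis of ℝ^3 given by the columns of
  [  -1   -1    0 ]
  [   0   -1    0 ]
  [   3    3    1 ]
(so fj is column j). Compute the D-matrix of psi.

[[0, -2, 2], [-2, 1, 3], [0, 2, -1]]

Let P have columns f1, ..., f3. Then [psi]_D = P^(-1) A P.
Here det P = 1, so P^(-1) is integer; computing A P first and then P^(-1)(A P) gives [[0, -2, 2], [-2, 1, 3], [0, 2, -1]].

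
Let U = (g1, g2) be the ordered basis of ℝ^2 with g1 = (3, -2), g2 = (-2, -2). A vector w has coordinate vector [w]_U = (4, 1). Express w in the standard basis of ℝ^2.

w = M [w]_U, where M has columns g1, g2.
Carrying out the matrix-vector product, w = (10, -10).

(10, -10)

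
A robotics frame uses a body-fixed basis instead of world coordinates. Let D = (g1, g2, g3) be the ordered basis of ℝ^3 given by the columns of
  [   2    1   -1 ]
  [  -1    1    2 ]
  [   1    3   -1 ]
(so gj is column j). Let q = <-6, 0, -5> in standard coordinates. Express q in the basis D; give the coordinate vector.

<-3, -1, -1>

Write q = c_1 g1 + ... + c_3 g3 and solve for the c_i.
Gaussian elimination on [M | q] yields c = (-3, -1, -1).
Check: -3g1 - g2 - g3 = <-6, 0, -5>.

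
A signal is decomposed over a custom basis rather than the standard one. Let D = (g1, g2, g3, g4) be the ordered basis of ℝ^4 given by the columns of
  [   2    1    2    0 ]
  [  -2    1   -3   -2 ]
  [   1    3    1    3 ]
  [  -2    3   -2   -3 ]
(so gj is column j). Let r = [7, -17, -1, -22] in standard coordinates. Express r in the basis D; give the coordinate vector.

Write r = c_1 g1 + ... + c_4 g4 and solve for the c_i.
Solving this 4x4 system gives c = (3, -3, 2, 1).
Check: 3g1 - 3g2 + 2g3 + g4 = [7, -17, -1, -22].

[3, -3, 2, 1]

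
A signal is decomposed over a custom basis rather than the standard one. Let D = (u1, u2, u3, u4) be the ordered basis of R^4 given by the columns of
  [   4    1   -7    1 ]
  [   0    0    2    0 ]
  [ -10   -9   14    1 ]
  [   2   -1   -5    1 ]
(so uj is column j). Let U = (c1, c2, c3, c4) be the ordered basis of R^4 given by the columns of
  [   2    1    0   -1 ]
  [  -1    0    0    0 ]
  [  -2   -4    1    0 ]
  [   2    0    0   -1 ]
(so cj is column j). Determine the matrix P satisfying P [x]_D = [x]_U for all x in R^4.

[[0, 0, -2, 0], [2, 2, -2, 0], [-2, -1, 2, 1], [-2, 1, 1, -1]]

Column j of P is [uj]_U, since P maps D-coordinates to U-coordinates.
Expressing u1 in U: u1 = 0·c1 + 2c2 - 2c3 - 2c4, so column 1 of P is <0, 2, -2, -2>.
Doing the same for each uj gives P = [[0, 0, -2, 0], [2, 2, -2, 0], [-2, -1, 2, 1], [-2, 1, 1, -1]].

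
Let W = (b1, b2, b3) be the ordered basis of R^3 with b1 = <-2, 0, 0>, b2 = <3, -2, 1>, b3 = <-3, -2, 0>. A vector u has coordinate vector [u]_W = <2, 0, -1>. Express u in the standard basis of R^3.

The coordinates say u = 2b1 + 0·b2 - b3; adding the scaled basis vectors gives <-1, 2, 0>.

<-1, 2, 0>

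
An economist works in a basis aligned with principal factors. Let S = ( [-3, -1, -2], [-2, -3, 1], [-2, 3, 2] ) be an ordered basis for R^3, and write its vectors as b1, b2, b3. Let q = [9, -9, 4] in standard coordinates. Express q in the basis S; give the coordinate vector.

[-3, 2, -2]

Write q = c_1 b1 + ... + c_3 b3 and solve for the c_i.
Row-reducing the augmented matrix [M | q] gives c = (-3, 2, -2).
Check: -3b1 + 2b2 - 2b3 = [9, -9, 4].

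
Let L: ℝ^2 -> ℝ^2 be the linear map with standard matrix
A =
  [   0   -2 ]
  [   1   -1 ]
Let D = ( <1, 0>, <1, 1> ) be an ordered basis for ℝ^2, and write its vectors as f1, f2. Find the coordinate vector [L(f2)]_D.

Compute L(f2) = A f2 = <-2, 0> in standard coordinates.
Then write this in D-coordinates: solve for y in y_1 f1 + y_2 f2 = <-2, 0>.
This gives y = <-2, 0>, which is column 2 of [L]_D.

<-2, 0>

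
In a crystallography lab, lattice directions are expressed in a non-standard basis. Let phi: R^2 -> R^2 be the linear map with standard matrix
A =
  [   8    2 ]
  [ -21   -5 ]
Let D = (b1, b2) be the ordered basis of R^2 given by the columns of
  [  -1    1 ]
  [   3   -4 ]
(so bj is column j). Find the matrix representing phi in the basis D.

With P the matrix whose columns are b1, b2, [phi]_D = P^(-1) A P.
Column by column: phi(b1) = A b1 = (-2, 6); its D-coordinates (2, 0) give column 1.
Continuing for each basis vector yields [phi]_D = [[2, 1], [0, 1]].

[[2, 1], [0, 1]]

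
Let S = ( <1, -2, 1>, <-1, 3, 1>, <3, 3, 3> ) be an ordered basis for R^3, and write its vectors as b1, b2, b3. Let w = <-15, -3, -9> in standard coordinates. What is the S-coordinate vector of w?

<0, 3, -4>

We seek scalars with c_1 b1 + ... + c_3 b3 = w; equivalently solve M c = w where the columns of M are b1, ..., b3.
Solving this 3x3 system gives c = (0, 3, -4).
Check: 0·b1 + 3b2 - 4b3 = <-15, -3, -9>.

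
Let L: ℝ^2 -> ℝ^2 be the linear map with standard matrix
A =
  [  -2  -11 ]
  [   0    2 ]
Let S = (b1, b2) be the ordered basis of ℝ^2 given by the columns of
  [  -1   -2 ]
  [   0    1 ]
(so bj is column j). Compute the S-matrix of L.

Let P have columns b1, b2. Then [L]_S = P^(-1) A P.
Here det P = -1, so P^(-1) is integer; computing A P first and then P^(-1)(A P) gives [[-2, 3], [0, 2]].

[[-2, 3], [0, 2]]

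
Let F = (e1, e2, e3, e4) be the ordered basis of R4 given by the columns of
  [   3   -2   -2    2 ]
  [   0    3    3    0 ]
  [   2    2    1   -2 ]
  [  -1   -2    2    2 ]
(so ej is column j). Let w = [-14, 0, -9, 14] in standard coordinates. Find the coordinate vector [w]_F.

[w]_F is the unique c with M c = w, where M has columns e1, ..., e4.
Gaussian elimination on [M | w] yields c = (-4, -3, 3, -1).
Check: -4e1 - 3e2 + 3e3 - e4 = [-14, 0, -9, 14].

[-4, -3, 3, -1]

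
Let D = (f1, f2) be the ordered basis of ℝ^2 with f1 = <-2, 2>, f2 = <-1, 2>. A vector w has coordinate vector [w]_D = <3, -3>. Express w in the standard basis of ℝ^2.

<-3, 0>

w = M [w]_D, where M has columns f1, f2.
Carrying out the matrix-vector product, w = <-3, 0>.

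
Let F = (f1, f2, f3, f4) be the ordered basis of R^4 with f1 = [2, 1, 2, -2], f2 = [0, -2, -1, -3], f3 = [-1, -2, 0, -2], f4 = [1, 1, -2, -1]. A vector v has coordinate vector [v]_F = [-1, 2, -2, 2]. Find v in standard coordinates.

[2, 1, -8, -2]

The coordinates say v = -f1 + 2f2 - 2f3 + 2f4; adding the scaled basis vectors gives [2, 1, -8, -2].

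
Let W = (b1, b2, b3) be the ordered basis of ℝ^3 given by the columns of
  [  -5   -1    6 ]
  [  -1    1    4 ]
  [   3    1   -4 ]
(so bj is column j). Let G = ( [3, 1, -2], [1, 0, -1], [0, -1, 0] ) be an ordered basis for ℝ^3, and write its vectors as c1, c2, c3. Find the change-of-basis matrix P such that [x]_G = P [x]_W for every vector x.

Take x = bj: its W-coordinates are the j-th standard unit vector, so P e_j — column j of P — equals [bj]_G.
b1 = -2c1 + c2 - c3, giving column 1 = [-2, 1, -1]; repeating for each j gives P = [[-2, 0, 2], [1, -1, 0], [-1, -1, -2]].

[[-2, 0, 2], [1, -1, 0], [-1, -1, -2]]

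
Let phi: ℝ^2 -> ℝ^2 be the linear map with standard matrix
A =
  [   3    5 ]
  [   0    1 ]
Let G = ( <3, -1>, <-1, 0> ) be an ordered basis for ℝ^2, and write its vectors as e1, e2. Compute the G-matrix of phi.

[[1, 0], [-1, 3]]

With P the matrix whose columns are e1, e2, [phi]_G = P^(-1) A P.
Column by column: phi(e1) = A e1 = <4, -1>; its G-coordinates <1, -1> give column 1.
Continuing for each basis vector yields [phi]_G = [[1, 0], [-1, 3]].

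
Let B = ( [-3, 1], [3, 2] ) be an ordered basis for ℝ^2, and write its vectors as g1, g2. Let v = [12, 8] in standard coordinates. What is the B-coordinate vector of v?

Write v = c_1 g1 + c_2 g2 and solve for the c_i.
System: -3c_1 + 3c_2 = 12, c_1 + 2c_2 = 8; solving gives c_1 = 0, c_2 = 4.
Check: 0·g1 + 4g2 = [12, 8].

[0, 4]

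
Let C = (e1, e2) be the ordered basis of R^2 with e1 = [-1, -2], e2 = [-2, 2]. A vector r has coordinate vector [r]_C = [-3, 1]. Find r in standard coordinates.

By definition r = -3e1 + e2.
Summing componentwise gives [1, 8].

[1, 8]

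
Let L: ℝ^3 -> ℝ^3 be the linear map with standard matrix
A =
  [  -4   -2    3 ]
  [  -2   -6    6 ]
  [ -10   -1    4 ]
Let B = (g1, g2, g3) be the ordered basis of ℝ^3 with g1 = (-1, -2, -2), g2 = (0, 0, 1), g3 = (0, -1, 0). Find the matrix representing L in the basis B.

[[-2, -3, -2], [0, -2, -3], [2, 0, -2]]

The j-th column of [L]_B is [L(gj)]_B.
L(g1) = A g1 = (2, 2, 4) = -2g1 + 0·g2 + 2g3, so column 1 is (-2, 0, 2).
Repeating for g2, g3 and assembling the columns gives [[-2, -3, -2], [0, -2, -3], [2, 0, -2]].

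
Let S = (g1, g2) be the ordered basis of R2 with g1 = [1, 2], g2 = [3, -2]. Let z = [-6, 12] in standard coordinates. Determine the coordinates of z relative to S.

[z]_S is the unique c with M c = z, where M has columns g1, g2.
System: c_1 + 3c_2 = -6, 2c_1 - 2c_2 = 12; solving gives c_1 = 3, c_2 = -3.
Check: 3g1 - 3g2 = [-6, 12].

[3, -3]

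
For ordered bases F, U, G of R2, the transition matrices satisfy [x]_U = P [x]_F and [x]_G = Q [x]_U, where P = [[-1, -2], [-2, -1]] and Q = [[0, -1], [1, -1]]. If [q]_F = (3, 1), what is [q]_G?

Apply P to get U-coordinates (-5, -7), then Q to get G-coordinates.
The result is [q]_G = (7, 2).

(7, 2)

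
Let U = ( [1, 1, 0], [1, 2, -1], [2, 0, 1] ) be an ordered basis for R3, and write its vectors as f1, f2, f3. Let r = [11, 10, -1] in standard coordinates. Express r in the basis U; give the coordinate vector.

[4, 3, 2]

We seek scalars with c_1 f1 + ... + c_3 f3 = r; equivalently solve M c = r where the columns of M are f1, ..., f3.
Row-reducing the augmented matrix [M | r] gives c = (4, 3, 2).
Check: 4f1 + 3f2 + 2f3 = [11, 10, -1].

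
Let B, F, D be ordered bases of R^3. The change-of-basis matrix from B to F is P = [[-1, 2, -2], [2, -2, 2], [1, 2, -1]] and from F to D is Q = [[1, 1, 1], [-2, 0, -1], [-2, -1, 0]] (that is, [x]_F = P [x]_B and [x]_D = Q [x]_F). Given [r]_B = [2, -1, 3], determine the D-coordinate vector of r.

Apply P to get F-coordinates [-10, 12, -3], then Q to get D-coordinates.
The result is [r]_D = [-1, 23, 8].

[-1, 23, 8]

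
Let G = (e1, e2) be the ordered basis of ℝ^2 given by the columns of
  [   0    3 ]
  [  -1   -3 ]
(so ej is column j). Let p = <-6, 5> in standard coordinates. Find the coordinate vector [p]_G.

Write p = c_1 e1 + c_2 e2 and solve for the c_i.
System: 0c_1 + 3c_2 = -6, -c_1 - 3c_2 = 5; solving gives c_1 = 1, c_2 = -2.
Check: e1 - 2e2 = <-6, 5>.

<1, -2>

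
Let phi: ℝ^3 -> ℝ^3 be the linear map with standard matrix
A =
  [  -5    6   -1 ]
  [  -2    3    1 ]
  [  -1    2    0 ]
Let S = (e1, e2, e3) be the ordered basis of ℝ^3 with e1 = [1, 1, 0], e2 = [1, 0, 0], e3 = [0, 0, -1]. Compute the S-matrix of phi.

[[1, -2, -1], [0, -3, 2], [-1, 1, 0]]

With P the matrix whose columns are e1, ..., e3, [phi]_S = P^(-1) A P.
Column by column: phi(e1) = A e1 = [1, 1, 1]; its S-coordinates [1, 0, -1] give column 1.
Continuing for each basis vector yields [phi]_S = [[1, -2, -1], [0, -3, 2], [-1, 1, 0]].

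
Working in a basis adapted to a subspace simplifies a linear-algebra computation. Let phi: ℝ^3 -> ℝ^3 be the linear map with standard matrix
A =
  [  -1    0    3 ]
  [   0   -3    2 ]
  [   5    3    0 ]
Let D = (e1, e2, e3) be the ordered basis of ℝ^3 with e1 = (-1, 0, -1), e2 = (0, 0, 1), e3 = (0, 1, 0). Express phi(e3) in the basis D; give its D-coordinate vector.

(0, 3, -3)

Column 3 of [phi]_D is the D-coordinate vector of phi(e3).
In standard coordinates phi(e3) = A e3 = (0, -3, 3).
Converting to D: (0, -3, 3) = 0·e1 + 3e2 - 3e3, so the coordinate vector is (0, 3, -3).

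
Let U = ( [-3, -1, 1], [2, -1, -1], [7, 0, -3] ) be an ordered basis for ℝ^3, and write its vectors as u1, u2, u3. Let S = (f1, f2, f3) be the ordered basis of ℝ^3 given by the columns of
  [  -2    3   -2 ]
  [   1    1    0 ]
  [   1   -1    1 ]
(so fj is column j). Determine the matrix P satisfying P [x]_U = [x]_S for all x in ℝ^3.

Let M have columns uj and N have columns fj. Then for every x, N [x]_S = x = M [x]_U, so P = N^(-1) M.
Since det N = -1, N^(-1) has integer entries; multiplying gives P = [[0, -1, -1], [-1, 0, 1], [0, 0, -1]].

[[0, -1, -1], [-1, 0, 1], [0, 0, -1]]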